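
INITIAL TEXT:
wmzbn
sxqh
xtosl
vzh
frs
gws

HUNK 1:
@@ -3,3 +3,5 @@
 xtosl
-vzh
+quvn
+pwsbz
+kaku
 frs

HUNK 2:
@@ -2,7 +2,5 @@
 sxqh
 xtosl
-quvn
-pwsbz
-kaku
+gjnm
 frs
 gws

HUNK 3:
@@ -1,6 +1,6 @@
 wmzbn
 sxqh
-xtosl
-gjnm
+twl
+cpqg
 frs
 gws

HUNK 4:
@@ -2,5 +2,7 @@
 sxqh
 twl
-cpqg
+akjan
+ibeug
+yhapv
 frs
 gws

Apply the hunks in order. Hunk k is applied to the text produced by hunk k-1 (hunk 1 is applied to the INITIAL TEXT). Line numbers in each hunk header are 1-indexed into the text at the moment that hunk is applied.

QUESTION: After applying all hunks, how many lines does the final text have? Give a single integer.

Hunk 1: at line 3 remove [vzh] add [quvn,pwsbz,kaku] -> 8 lines: wmzbn sxqh xtosl quvn pwsbz kaku frs gws
Hunk 2: at line 2 remove [quvn,pwsbz,kaku] add [gjnm] -> 6 lines: wmzbn sxqh xtosl gjnm frs gws
Hunk 3: at line 1 remove [xtosl,gjnm] add [twl,cpqg] -> 6 lines: wmzbn sxqh twl cpqg frs gws
Hunk 4: at line 2 remove [cpqg] add [akjan,ibeug,yhapv] -> 8 lines: wmzbn sxqh twl akjan ibeug yhapv frs gws
Final line count: 8

Answer: 8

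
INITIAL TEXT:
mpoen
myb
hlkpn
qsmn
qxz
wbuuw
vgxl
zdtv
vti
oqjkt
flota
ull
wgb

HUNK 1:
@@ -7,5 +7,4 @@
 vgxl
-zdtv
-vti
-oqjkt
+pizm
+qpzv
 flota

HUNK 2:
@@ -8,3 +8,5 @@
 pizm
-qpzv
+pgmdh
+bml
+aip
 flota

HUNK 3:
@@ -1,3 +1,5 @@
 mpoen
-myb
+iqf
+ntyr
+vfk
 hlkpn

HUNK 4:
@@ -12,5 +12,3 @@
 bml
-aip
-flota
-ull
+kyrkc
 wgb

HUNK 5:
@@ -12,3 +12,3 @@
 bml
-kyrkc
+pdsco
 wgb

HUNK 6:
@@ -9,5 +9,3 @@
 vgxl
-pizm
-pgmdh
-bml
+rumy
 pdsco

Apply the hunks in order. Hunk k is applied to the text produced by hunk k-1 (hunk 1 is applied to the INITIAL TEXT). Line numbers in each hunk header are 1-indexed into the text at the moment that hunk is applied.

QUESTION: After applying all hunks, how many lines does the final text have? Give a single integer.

Hunk 1: at line 7 remove [zdtv,vti,oqjkt] add [pizm,qpzv] -> 12 lines: mpoen myb hlkpn qsmn qxz wbuuw vgxl pizm qpzv flota ull wgb
Hunk 2: at line 8 remove [qpzv] add [pgmdh,bml,aip] -> 14 lines: mpoen myb hlkpn qsmn qxz wbuuw vgxl pizm pgmdh bml aip flota ull wgb
Hunk 3: at line 1 remove [myb] add [iqf,ntyr,vfk] -> 16 lines: mpoen iqf ntyr vfk hlkpn qsmn qxz wbuuw vgxl pizm pgmdh bml aip flota ull wgb
Hunk 4: at line 12 remove [aip,flota,ull] add [kyrkc] -> 14 lines: mpoen iqf ntyr vfk hlkpn qsmn qxz wbuuw vgxl pizm pgmdh bml kyrkc wgb
Hunk 5: at line 12 remove [kyrkc] add [pdsco] -> 14 lines: mpoen iqf ntyr vfk hlkpn qsmn qxz wbuuw vgxl pizm pgmdh bml pdsco wgb
Hunk 6: at line 9 remove [pizm,pgmdh,bml] add [rumy] -> 12 lines: mpoen iqf ntyr vfk hlkpn qsmn qxz wbuuw vgxl rumy pdsco wgb
Final line count: 12

Answer: 12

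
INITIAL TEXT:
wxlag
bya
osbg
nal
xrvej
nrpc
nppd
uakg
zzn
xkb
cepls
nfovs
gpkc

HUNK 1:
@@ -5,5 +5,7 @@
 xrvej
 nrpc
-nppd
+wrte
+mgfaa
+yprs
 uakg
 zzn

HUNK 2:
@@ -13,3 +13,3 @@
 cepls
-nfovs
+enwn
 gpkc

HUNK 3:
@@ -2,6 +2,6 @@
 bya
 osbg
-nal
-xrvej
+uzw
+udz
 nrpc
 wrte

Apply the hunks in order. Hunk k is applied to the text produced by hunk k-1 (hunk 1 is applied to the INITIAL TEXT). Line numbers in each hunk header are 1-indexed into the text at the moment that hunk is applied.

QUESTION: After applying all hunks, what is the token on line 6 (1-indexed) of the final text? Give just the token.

Answer: nrpc

Derivation:
Hunk 1: at line 5 remove [nppd] add [wrte,mgfaa,yprs] -> 15 lines: wxlag bya osbg nal xrvej nrpc wrte mgfaa yprs uakg zzn xkb cepls nfovs gpkc
Hunk 2: at line 13 remove [nfovs] add [enwn] -> 15 lines: wxlag bya osbg nal xrvej nrpc wrte mgfaa yprs uakg zzn xkb cepls enwn gpkc
Hunk 3: at line 2 remove [nal,xrvej] add [uzw,udz] -> 15 lines: wxlag bya osbg uzw udz nrpc wrte mgfaa yprs uakg zzn xkb cepls enwn gpkc
Final line 6: nrpc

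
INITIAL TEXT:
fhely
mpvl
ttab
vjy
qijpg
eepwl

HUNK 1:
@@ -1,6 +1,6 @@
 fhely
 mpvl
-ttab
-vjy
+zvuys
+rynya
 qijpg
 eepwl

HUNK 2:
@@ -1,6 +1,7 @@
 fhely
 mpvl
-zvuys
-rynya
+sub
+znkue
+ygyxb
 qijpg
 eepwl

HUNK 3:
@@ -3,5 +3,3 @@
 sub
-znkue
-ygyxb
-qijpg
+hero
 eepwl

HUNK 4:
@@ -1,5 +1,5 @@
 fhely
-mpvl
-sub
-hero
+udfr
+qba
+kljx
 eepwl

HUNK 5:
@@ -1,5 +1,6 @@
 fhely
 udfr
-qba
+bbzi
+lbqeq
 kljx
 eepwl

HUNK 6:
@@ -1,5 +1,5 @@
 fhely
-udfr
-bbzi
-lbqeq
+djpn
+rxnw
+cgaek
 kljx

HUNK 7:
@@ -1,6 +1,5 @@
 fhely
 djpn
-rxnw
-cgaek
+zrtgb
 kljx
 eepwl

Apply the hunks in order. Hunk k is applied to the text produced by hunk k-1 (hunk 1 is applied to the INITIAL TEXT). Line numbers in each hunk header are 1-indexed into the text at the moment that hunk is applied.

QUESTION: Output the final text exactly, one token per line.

Hunk 1: at line 1 remove [ttab,vjy] add [zvuys,rynya] -> 6 lines: fhely mpvl zvuys rynya qijpg eepwl
Hunk 2: at line 1 remove [zvuys,rynya] add [sub,znkue,ygyxb] -> 7 lines: fhely mpvl sub znkue ygyxb qijpg eepwl
Hunk 3: at line 3 remove [znkue,ygyxb,qijpg] add [hero] -> 5 lines: fhely mpvl sub hero eepwl
Hunk 4: at line 1 remove [mpvl,sub,hero] add [udfr,qba,kljx] -> 5 lines: fhely udfr qba kljx eepwl
Hunk 5: at line 1 remove [qba] add [bbzi,lbqeq] -> 6 lines: fhely udfr bbzi lbqeq kljx eepwl
Hunk 6: at line 1 remove [udfr,bbzi,lbqeq] add [djpn,rxnw,cgaek] -> 6 lines: fhely djpn rxnw cgaek kljx eepwl
Hunk 7: at line 1 remove [rxnw,cgaek] add [zrtgb] -> 5 lines: fhely djpn zrtgb kljx eepwl

Answer: fhely
djpn
zrtgb
kljx
eepwl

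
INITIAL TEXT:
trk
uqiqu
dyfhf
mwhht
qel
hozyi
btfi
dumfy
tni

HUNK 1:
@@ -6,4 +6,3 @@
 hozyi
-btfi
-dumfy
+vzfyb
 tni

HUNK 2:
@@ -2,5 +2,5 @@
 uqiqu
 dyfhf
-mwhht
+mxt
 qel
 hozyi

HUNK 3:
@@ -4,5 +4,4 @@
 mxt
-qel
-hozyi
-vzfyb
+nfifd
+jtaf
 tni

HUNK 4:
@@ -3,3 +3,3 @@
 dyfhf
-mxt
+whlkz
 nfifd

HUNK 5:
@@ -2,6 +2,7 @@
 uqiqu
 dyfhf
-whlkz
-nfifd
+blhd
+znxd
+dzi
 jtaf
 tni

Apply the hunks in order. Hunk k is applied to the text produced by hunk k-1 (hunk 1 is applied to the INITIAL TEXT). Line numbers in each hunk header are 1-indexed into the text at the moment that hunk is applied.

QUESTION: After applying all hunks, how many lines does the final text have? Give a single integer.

Hunk 1: at line 6 remove [btfi,dumfy] add [vzfyb] -> 8 lines: trk uqiqu dyfhf mwhht qel hozyi vzfyb tni
Hunk 2: at line 2 remove [mwhht] add [mxt] -> 8 lines: trk uqiqu dyfhf mxt qel hozyi vzfyb tni
Hunk 3: at line 4 remove [qel,hozyi,vzfyb] add [nfifd,jtaf] -> 7 lines: trk uqiqu dyfhf mxt nfifd jtaf tni
Hunk 4: at line 3 remove [mxt] add [whlkz] -> 7 lines: trk uqiqu dyfhf whlkz nfifd jtaf tni
Hunk 5: at line 2 remove [whlkz,nfifd] add [blhd,znxd,dzi] -> 8 lines: trk uqiqu dyfhf blhd znxd dzi jtaf tni
Final line count: 8

Answer: 8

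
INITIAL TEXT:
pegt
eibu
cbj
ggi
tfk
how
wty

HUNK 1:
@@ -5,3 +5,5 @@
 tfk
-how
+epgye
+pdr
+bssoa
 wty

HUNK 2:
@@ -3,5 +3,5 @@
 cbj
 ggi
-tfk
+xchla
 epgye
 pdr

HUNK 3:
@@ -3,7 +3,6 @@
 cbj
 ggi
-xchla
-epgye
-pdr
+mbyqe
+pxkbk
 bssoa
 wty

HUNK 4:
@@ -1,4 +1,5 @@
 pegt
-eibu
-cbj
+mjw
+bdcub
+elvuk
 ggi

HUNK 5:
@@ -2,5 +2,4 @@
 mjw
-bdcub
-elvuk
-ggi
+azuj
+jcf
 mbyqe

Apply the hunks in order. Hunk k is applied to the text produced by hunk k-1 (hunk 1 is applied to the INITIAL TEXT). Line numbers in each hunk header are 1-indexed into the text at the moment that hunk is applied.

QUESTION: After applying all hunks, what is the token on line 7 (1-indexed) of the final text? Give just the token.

Hunk 1: at line 5 remove [how] add [epgye,pdr,bssoa] -> 9 lines: pegt eibu cbj ggi tfk epgye pdr bssoa wty
Hunk 2: at line 3 remove [tfk] add [xchla] -> 9 lines: pegt eibu cbj ggi xchla epgye pdr bssoa wty
Hunk 3: at line 3 remove [xchla,epgye,pdr] add [mbyqe,pxkbk] -> 8 lines: pegt eibu cbj ggi mbyqe pxkbk bssoa wty
Hunk 4: at line 1 remove [eibu,cbj] add [mjw,bdcub,elvuk] -> 9 lines: pegt mjw bdcub elvuk ggi mbyqe pxkbk bssoa wty
Hunk 5: at line 2 remove [bdcub,elvuk,ggi] add [azuj,jcf] -> 8 lines: pegt mjw azuj jcf mbyqe pxkbk bssoa wty
Final line 7: bssoa

Answer: bssoa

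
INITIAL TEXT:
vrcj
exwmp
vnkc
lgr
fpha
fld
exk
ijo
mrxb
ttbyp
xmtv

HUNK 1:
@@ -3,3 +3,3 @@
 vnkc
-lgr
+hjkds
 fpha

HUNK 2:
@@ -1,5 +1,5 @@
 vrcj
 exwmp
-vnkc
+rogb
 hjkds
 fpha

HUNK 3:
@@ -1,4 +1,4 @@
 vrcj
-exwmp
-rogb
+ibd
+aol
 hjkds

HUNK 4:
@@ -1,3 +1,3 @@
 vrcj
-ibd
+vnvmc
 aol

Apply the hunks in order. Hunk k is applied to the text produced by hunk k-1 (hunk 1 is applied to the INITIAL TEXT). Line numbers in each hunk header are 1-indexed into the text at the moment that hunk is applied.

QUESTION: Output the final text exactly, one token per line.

Hunk 1: at line 3 remove [lgr] add [hjkds] -> 11 lines: vrcj exwmp vnkc hjkds fpha fld exk ijo mrxb ttbyp xmtv
Hunk 2: at line 1 remove [vnkc] add [rogb] -> 11 lines: vrcj exwmp rogb hjkds fpha fld exk ijo mrxb ttbyp xmtv
Hunk 3: at line 1 remove [exwmp,rogb] add [ibd,aol] -> 11 lines: vrcj ibd aol hjkds fpha fld exk ijo mrxb ttbyp xmtv
Hunk 4: at line 1 remove [ibd] add [vnvmc] -> 11 lines: vrcj vnvmc aol hjkds fpha fld exk ijo mrxb ttbyp xmtv

Answer: vrcj
vnvmc
aol
hjkds
fpha
fld
exk
ijo
mrxb
ttbyp
xmtv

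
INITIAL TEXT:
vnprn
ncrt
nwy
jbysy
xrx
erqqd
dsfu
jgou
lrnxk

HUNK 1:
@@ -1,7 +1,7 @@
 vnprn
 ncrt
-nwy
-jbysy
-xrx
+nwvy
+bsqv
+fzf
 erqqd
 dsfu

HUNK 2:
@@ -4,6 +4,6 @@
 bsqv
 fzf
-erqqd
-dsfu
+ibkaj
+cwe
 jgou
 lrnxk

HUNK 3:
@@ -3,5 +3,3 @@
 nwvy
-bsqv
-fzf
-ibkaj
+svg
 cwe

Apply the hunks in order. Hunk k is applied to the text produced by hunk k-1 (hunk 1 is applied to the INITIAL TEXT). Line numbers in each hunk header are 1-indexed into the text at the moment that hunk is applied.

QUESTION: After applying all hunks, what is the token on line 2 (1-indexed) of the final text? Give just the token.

Answer: ncrt

Derivation:
Hunk 1: at line 1 remove [nwy,jbysy,xrx] add [nwvy,bsqv,fzf] -> 9 lines: vnprn ncrt nwvy bsqv fzf erqqd dsfu jgou lrnxk
Hunk 2: at line 4 remove [erqqd,dsfu] add [ibkaj,cwe] -> 9 lines: vnprn ncrt nwvy bsqv fzf ibkaj cwe jgou lrnxk
Hunk 3: at line 3 remove [bsqv,fzf,ibkaj] add [svg] -> 7 lines: vnprn ncrt nwvy svg cwe jgou lrnxk
Final line 2: ncrt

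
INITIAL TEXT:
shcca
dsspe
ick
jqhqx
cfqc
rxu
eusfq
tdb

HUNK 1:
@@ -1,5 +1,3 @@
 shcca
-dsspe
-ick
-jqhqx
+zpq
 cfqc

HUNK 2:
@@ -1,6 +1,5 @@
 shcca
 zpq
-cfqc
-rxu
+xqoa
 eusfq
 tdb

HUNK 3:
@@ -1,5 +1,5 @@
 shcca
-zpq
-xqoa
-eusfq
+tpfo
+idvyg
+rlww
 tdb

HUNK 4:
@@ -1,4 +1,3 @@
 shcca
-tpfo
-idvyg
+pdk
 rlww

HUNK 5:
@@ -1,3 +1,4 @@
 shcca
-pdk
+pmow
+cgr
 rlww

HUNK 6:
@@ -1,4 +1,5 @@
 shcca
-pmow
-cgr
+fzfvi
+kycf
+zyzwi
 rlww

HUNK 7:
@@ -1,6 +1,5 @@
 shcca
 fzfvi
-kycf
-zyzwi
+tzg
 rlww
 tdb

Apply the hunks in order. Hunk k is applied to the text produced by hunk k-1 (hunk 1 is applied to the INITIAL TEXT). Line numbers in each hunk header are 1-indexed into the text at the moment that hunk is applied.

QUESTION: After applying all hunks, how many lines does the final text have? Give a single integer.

Hunk 1: at line 1 remove [dsspe,ick,jqhqx] add [zpq] -> 6 lines: shcca zpq cfqc rxu eusfq tdb
Hunk 2: at line 1 remove [cfqc,rxu] add [xqoa] -> 5 lines: shcca zpq xqoa eusfq tdb
Hunk 3: at line 1 remove [zpq,xqoa,eusfq] add [tpfo,idvyg,rlww] -> 5 lines: shcca tpfo idvyg rlww tdb
Hunk 4: at line 1 remove [tpfo,idvyg] add [pdk] -> 4 lines: shcca pdk rlww tdb
Hunk 5: at line 1 remove [pdk] add [pmow,cgr] -> 5 lines: shcca pmow cgr rlww tdb
Hunk 6: at line 1 remove [pmow,cgr] add [fzfvi,kycf,zyzwi] -> 6 lines: shcca fzfvi kycf zyzwi rlww tdb
Hunk 7: at line 1 remove [kycf,zyzwi] add [tzg] -> 5 lines: shcca fzfvi tzg rlww tdb
Final line count: 5

Answer: 5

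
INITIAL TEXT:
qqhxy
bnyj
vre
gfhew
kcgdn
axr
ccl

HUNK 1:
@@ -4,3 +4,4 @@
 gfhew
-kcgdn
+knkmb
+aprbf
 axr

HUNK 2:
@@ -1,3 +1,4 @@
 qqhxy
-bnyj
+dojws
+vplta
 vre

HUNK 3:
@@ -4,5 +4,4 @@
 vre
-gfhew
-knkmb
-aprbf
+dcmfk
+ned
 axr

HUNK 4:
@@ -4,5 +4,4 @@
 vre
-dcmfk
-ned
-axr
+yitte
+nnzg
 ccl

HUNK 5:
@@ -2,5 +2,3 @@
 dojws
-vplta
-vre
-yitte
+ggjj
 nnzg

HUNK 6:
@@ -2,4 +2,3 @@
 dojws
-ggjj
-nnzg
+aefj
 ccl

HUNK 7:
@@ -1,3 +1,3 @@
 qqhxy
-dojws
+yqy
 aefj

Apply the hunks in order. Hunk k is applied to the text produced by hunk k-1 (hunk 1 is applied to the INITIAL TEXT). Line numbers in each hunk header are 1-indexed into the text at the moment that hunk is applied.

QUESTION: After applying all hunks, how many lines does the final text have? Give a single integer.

Answer: 4

Derivation:
Hunk 1: at line 4 remove [kcgdn] add [knkmb,aprbf] -> 8 lines: qqhxy bnyj vre gfhew knkmb aprbf axr ccl
Hunk 2: at line 1 remove [bnyj] add [dojws,vplta] -> 9 lines: qqhxy dojws vplta vre gfhew knkmb aprbf axr ccl
Hunk 3: at line 4 remove [gfhew,knkmb,aprbf] add [dcmfk,ned] -> 8 lines: qqhxy dojws vplta vre dcmfk ned axr ccl
Hunk 4: at line 4 remove [dcmfk,ned,axr] add [yitte,nnzg] -> 7 lines: qqhxy dojws vplta vre yitte nnzg ccl
Hunk 5: at line 2 remove [vplta,vre,yitte] add [ggjj] -> 5 lines: qqhxy dojws ggjj nnzg ccl
Hunk 6: at line 2 remove [ggjj,nnzg] add [aefj] -> 4 lines: qqhxy dojws aefj ccl
Hunk 7: at line 1 remove [dojws] add [yqy] -> 4 lines: qqhxy yqy aefj ccl
Final line count: 4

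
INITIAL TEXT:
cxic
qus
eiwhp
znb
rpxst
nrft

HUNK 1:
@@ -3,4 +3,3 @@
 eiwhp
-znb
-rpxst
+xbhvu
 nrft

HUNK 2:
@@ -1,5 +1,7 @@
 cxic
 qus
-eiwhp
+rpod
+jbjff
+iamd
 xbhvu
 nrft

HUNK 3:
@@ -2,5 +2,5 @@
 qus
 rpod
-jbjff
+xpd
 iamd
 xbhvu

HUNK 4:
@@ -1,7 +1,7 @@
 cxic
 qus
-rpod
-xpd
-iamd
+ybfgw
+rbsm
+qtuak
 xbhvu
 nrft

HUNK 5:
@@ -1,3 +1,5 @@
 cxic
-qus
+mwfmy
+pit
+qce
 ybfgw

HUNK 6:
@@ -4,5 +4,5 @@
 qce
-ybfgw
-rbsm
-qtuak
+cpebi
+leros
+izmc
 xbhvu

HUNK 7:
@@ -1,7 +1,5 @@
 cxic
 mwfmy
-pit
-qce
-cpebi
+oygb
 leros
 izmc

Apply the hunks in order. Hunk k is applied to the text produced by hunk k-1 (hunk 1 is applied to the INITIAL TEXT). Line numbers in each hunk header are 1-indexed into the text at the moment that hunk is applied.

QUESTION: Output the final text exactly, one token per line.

Answer: cxic
mwfmy
oygb
leros
izmc
xbhvu
nrft

Derivation:
Hunk 1: at line 3 remove [znb,rpxst] add [xbhvu] -> 5 lines: cxic qus eiwhp xbhvu nrft
Hunk 2: at line 1 remove [eiwhp] add [rpod,jbjff,iamd] -> 7 lines: cxic qus rpod jbjff iamd xbhvu nrft
Hunk 3: at line 2 remove [jbjff] add [xpd] -> 7 lines: cxic qus rpod xpd iamd xbhvu nrft
Hunk 4: at line 1 remove [rpod,xpd,iamd] add [ybfgw,rbsm,qtuak] -> 7 lines: cxic qus ybfgw rbsm qtuak xbhvu nrft
Hunk 5: at line 1 remove [qus] add [mwfmy,pit,qce] -> 9 lines: cxic mwfmy pit qce ybfgw rbsm qtuak xbhvu nrft
Hunk 6: at line 4 remove [ybfgw,rbsm,qtuak] add [cpebi,leros,izmc] -> 9 lines: cxic mwfmy pit qce cpebi leros izmc xbhvu nrft
Hunk 7: at line 1 remove [pit,qce,cpebi] add [oygb] -> 7 lines: cxic mwfmy oygb leros izmc xbhvu nrft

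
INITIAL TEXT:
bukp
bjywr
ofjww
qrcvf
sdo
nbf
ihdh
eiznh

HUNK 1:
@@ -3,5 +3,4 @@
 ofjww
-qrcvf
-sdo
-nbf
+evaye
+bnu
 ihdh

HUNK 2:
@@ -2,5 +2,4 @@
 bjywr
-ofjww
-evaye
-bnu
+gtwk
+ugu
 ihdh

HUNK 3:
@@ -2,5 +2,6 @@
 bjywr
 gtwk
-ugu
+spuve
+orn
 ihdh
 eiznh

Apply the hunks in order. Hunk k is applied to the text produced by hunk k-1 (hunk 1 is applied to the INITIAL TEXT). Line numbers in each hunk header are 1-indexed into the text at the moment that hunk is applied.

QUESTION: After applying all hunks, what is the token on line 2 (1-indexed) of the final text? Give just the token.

Answer: bjywr

Derivation:
Hunk 1: at line 3 remove [qrcvf,sdo,nbf] add [evaye,bnu] -> 7 lines: bukp bjywr ofjww evaye bnu ihdh eiznh
Hunk 2: at line 2 remove [ofjww,evaye,bnu] add [gtwk,ugu] -> 6 lines: bukp bjywr gtwk ugu ihdh eiznh
Hunk 3: at line 2 remove [ugu] add [spuve,orn] -> 7 lines: bukp bjywr gtwk spuve orn ihdh eiznh
Final line 2: bjywr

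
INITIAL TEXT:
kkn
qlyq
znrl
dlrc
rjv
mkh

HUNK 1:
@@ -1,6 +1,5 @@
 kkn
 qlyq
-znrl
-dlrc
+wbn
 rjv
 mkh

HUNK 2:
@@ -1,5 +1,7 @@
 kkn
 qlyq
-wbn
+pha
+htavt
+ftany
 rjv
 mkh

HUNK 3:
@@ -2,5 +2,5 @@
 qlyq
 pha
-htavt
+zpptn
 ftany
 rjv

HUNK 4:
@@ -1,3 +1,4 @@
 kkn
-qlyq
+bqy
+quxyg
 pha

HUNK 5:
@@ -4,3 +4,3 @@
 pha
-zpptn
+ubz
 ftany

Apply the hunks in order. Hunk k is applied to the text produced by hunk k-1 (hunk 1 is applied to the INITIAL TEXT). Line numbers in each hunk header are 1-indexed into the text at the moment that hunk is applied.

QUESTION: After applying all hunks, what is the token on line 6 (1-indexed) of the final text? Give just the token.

Hunk 1: at line 1 remove [znrl,dlrc] add [wbn] -> 5 lines: kkn qlyq wbn rjv mkh
Hunk 2: at line 1 remove [wbn] add [pha,htavt,ftany] -> 7 lines: kkn qlyq pha htavt ftany rjv mkh
Hunk 3: at line 2 remove [htavt] add [zpptn] -> 7 lines: kkn qlyq pha zpptn ftany rjv mkh
Hunk 4: at line 1 remove [qlyq] add [bqy,quxyg] -> 8 lines: kkn bqy quxyg pha zpptn ftany rjv mkh
Hunk 5: at line 4 remove [zpptn] add [ubz] -> 8 lines: kkn bqy quxyg pha ubz ftany rjv mkh
Final line 6: ftany

Answer: ftany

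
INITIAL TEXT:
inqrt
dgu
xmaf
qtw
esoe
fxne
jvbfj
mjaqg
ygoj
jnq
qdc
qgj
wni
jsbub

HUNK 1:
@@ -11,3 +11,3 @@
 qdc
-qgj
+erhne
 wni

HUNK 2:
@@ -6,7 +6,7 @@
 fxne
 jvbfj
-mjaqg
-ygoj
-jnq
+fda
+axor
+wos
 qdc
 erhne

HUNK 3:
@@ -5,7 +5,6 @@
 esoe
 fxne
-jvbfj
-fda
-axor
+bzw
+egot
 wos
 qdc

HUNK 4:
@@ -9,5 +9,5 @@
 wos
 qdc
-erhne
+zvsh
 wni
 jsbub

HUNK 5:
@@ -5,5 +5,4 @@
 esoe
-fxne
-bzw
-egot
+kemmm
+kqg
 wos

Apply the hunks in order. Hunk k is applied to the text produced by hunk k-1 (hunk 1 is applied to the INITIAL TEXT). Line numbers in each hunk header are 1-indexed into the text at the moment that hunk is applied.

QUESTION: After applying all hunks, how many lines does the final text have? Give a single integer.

Hunk 1: at line 11 remove [qgj] add [erhne] -> 14 lines: inqrt dgu xmaf qtw esoe fxne jvbfj mjaqg ygoj jnq qdc erhne wni jsbub
Hunk 2: at line 6 remove [mjaqg,ygoj,jnq] add [fda,axor,wos] -> 14 lines: inqrt dgu xmaf qtw esoe fxne jvbfj fda axor wos qdc erhne wni jsbub
Hunk 3: at line 5 remove [jvbfj,fda,axor] add [bzw,egot] -> 13 lines: inqrt dgu xmaf qtw esoe fxne bzw egot wos qdc erhne wni jsbub
Hunk 4: at line 9 remove [erhne] add [zvsh] -> 13 lines: inqrt dgu xmaf qtw esoe fxne bzw egot wos qdc zvsh wni jsbub
Hunk 5: at line 5 remove [fxne,bzw,egot] add [kemmm,kqg] -> 12 lines: inqrt dgu xmaf qtw esoe kemmm kqg wos qdc zvsh wni jsbub
Final line count: 12

Answer: 12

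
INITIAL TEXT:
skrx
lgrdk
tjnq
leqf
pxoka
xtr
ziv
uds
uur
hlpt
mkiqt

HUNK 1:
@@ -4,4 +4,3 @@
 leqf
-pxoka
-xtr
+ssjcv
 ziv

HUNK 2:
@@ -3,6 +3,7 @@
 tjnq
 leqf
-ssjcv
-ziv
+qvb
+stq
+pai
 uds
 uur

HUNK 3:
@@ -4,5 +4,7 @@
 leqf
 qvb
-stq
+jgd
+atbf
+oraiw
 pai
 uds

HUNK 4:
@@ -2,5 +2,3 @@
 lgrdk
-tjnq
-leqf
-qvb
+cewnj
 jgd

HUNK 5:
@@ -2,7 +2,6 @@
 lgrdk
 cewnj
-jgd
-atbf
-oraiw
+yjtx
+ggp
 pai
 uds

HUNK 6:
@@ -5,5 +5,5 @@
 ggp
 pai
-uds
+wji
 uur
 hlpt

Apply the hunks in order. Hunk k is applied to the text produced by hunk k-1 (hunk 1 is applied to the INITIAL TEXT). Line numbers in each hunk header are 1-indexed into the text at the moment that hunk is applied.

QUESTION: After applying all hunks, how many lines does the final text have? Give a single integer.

Answer: 10

Derivation:
Hunk 1: at line 4 remove [pxoka,xtr] add [ssjcv] -> 10 lines: skrx lgrdk tjnq leqf ssjcv ziv uds uur hlpt mkiqt
Hunk 2: at line 3 remove [ssjcv,ziv] add [qvb,stq,pai] -> 11 lines: skrx lgrdk tjnq leqf qvb stq pai uds uur hlpt mkiqt
Hunk 3: at line 4 remove [stq] add [jgd,atbf,oraiw] -> 13 lines: skrx lgrdk tjnq leqf qvb jgd atbf oraiw pai uds uur hlpt mkiqt
Hunk 4: at line 2 remove [tjnq,leqf,qvb] add [cewnj] -> 11 lines: skrx lgrdk cewnj jgd atbf oraiw pai uds uur hlpt mkiqt
Hunk 5: at line 2 remove [jgd,atbf,oraiw] add [yjtx,ggp] -> 10 lines: skrx lgrdk cewnj yjtx ggp pai uds uur hlpt mkiqt
Hunk 6: at line 5 remove [uds] add [wji] -> 10 lines: skrx lgrdk cewnj yjtx ggp pai wji uur hlpt mkiqt
Final line count: 10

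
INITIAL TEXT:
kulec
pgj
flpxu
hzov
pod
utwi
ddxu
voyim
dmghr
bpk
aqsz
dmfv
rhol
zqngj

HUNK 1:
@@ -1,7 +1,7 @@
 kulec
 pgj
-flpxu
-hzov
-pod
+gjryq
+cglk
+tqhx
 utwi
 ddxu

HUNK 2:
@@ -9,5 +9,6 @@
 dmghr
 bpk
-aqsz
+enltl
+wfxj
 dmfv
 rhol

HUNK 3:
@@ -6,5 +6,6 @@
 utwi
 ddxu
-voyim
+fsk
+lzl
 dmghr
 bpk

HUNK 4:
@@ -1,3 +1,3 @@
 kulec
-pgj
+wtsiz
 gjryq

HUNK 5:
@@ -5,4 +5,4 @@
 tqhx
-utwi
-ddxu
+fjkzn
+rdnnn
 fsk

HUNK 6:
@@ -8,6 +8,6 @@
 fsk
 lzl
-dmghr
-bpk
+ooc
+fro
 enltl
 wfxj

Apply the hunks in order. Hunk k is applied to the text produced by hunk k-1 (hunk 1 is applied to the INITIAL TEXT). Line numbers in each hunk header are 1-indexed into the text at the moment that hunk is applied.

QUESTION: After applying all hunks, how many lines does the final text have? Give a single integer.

Answer: 16

Derivation:
Hunk 1: at line 1 remove [flpxu,hzov,pod] add [gjryq,cglk,tqhx] -> 14 lines: kulec pgj gjryq cglk tqhx utwi ddxu voyim dmghr bpk aqsz dmfv rhol zqngj
Hunk 2: at line 9 remove [aqsz] add [enltl,wfxj] -> 15 lines: kulec pgj gjryq cglk tqhx utwi ddxu voyim dmghr bpk enltl wfxj dmfv rhol zqngj
Hunk 3: at line 6 remove [voyim] add [fsk,lzl] -> 16 lines: kulec pgj gjryq cglk tqhx utwi ddxu fsk lzl dmghr bpk enltl wfxj dmfv rhol zqngj
Hunk 4: at line 1 remove [pgj] add [wtsiz] -> 16 lines: kulec wtsiz gjryq cglk tqhx utwi ddxu fsk lzl dmghr bpk enltl wfxj dmfv rhol zqngj
Hunk 5: at line 5 remove [utwi,ddxu] add [fjkzn,rdnnn] -> 16 lines: kulec wtsiz gjryq cglk tqhx fjkzn rdnnn fsk lzl dmghr bpk enltl wfxj dmfv rhol zqngj
Hunk 6: at line 8 remove [dmghr,bpk] add [ooc,fro] -> 16 lines: kulec wtsiz gjryq cglk tqhx fjkzn rdnnn fsk lzl ooc fro enltl wfxj dmfv rhol zqngj
Final line count: 16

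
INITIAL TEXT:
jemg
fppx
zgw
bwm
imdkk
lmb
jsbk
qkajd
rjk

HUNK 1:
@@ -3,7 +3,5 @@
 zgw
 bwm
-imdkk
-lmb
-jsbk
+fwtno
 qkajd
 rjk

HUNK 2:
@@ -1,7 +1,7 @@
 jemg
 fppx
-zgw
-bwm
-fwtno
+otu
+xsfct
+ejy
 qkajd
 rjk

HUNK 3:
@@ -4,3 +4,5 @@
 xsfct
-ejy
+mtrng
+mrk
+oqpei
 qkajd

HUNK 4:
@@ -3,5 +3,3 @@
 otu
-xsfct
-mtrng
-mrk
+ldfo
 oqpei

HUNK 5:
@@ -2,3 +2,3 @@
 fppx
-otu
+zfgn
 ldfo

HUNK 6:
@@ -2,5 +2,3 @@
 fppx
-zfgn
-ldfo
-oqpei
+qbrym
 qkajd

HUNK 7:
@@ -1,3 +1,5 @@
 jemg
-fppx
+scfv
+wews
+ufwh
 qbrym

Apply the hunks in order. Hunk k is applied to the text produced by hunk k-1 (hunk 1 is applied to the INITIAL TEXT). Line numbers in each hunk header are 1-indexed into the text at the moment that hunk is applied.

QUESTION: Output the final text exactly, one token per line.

Hunk 1: at line 3 remove [imdkk,lmb,jsbk] add [fwtno] -> 7 lines: jemg fppx zgw bwm fwtno qkajd rjk
Hunk 2: at line 1 remove [zgw,bwm,fwtno] add [otu,xsfct,ejy] -> 7 lines: jemg fppx otu xsfct ejy qkajd rjk
Hunk 3: at line 4 remove [ejy] add [mtrng,mrk,oqpei] -> 9 lines: jemg fppx otu xsfct mtrng mrk oqpei qkajd rjk
Hunk 4: at line 3 remove [xsfct,mtrng,mrk] add [ldfo] -> 7 lines: jemg fppx otu ldfo oqpei qkajd rjk
Hunk 5: at line 2 remove [otu] add [zfgn] -> 7 lines: jemg fppx zfgn ldfo oqpei qkajd rjk
Hunk 6: at line 2 remove [zfgn,ldfo,oqpei] add [qbrym] -> 5 lines: jemg fppx qbrym qkajd rjk
Hunk 7: at line 1 remove [fppx] add [scfv,wews,ufwh] -> 7 lines: jemg scfv wews ufwh qbrym qkajd rjk

Answer: jemg
scfv
wews
ufwh
qbrym
qkajd
rjk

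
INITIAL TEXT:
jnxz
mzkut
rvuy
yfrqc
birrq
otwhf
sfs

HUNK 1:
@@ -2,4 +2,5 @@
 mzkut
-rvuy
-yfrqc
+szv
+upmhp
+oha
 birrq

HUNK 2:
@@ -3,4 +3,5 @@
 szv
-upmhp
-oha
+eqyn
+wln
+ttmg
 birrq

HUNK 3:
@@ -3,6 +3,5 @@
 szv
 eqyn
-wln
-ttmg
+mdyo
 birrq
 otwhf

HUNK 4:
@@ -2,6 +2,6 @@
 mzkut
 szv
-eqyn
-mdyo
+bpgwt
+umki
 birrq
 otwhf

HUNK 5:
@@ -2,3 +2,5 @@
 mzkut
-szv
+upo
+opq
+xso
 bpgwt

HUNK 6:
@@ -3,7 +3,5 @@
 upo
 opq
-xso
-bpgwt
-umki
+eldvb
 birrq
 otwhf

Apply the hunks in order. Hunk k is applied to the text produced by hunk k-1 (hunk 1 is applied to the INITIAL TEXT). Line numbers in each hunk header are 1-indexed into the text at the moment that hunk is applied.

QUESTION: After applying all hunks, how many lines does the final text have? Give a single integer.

Answer: 8

Derivation:
Hunk 1: at line 2 remove [rvuy,yfrqc] add [szv,upmhp,oha] -> 8 lines: jnxz mzkut szv upmhp oha birrq otwhf sfs
Hunk 2: at line 3 remove [upmhp,oha] add [eqyn,wln,ttmg] -> 9 lines: jnxz mzkut szv eqyn wln ttmg birrq otwhf sfs
Hunk 3: at line 3 remove [wln,ttmg] add [mdyo] -> 8 lines: jnxz mzkut szv eqyn mdyo birrq otwhf sfs
Hunk 4: at line 2 remove [eqyn,mdyo] add [bpgwt,umki] -> 8 lines: jnxz mzkut szv bpgwt umki birrq otwhf sfs
Hunk 5: at line 2 remove [szv] add [upo,opq,xso] -> 10 lines: jnxz mzkut upo opq xso bpgwt umki birrq otwhf sfs
Hunk 6: at line 3 remove [xso,bpgwt,umki] add [eldvb] -> 8 lines: jnxz mzkut upo opq eldvb birrq otwhf sfs
Final line count: 8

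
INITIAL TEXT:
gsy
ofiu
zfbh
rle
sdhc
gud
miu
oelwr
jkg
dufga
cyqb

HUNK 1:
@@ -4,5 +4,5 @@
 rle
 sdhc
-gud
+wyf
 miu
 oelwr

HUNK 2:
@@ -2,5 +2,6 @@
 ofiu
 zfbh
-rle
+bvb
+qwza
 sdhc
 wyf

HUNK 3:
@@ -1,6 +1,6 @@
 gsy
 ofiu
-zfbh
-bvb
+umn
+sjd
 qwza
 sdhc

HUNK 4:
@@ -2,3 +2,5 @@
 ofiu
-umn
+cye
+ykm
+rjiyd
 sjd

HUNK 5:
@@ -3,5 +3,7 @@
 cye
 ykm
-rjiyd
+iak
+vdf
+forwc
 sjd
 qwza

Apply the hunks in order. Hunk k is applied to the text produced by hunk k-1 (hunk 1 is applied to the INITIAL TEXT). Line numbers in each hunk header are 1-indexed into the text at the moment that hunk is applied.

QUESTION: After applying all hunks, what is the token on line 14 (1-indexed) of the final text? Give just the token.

Hunk 1: at line 4 remove [gud] add [wyf] -> 11 lines: gsy ofiu zfbh rle sdhc wyf miu oelwr jkg dufga cyqb
Hunk 2: at line 2 remove [rle] add [bvb,qwza] -> 12 lines: gsy ofiu zfbh bvb qwza sdhc wyf miu oelwr jkg dufga cyqb
Hunk 3: at line 1 remove [zfbh,bvb] add [umn,sjd] -> 12 lines: gsy ofiu umn sjd qwza sdhc wyf miu oelwr jkg dufga cyqb
Hunk 4: at line 2 remove [umn] add [cye,ykm,rjiyd] -> 14 lines: gsy ofiu cye ykm rjiyd sjd qwza sdhc wyf miu oelwr jkg dufga cyqb
Hunk 5: at line 3 remove [rjiyd] add [iak,vdf,forwc] -> 16 lines: gsy ofiu cye ykm iak vdf forwc sjd qwza sdhc wyf miu oelwr jkg dufga cyqb
Final line 14: jkg

Answer: jkg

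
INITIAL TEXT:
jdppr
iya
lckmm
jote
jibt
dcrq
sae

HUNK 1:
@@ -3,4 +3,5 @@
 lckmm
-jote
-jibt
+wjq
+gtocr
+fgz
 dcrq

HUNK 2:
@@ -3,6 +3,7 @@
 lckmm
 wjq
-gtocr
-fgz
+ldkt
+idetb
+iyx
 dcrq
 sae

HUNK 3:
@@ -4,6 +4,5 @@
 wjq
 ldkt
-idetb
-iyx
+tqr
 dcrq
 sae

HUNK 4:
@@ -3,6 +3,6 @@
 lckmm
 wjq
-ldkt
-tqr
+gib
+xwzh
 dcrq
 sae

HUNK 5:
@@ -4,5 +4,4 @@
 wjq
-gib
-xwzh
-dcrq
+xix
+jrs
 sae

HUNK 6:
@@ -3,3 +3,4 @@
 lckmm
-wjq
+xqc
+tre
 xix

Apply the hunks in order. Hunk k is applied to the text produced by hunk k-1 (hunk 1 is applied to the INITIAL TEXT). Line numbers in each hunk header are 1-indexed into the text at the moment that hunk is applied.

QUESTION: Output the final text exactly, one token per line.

Hunk 1: at line 3 remove [jote,jibt] add [wjq,gtocr,fgz] -> 8 lines: jdppr iya lckmm wjq gtocr fgz dcrq sae
Hunk 2: at line 3 remove [gtocr,fgz] add [ldkt,idetb,iyx] -> 9 lines: jdppr iya lckmm wjq ldkt idetb iyx dcrq sae
Hunk 3: at line 4 remove [idetb,iyx] add [tqr] -> 8 lines: jdppr iya lckmm wjq ldkt tqr dcrq sae
Hunk 4: at line 3 remove [ldkt,tqr] add [gib,xwzh] -> 8 lines: jdppr iya lckmm wjq gib xwzh dcrq sae
Hunk 5: at line 4 remove [gib,xwzh,dcrq] add [xix,jrs] -> 7 lines: jdppr iya lckmm wjq xix jrs sae
Hunk 6: at line 3 remove [wjq] add [xqc,tre] -> 8 lines: jdppr iya lckmm xqc tre xix jrs sae

Answer: jdppr
iya
lckmm
xqc
tre
xix
jrs
sae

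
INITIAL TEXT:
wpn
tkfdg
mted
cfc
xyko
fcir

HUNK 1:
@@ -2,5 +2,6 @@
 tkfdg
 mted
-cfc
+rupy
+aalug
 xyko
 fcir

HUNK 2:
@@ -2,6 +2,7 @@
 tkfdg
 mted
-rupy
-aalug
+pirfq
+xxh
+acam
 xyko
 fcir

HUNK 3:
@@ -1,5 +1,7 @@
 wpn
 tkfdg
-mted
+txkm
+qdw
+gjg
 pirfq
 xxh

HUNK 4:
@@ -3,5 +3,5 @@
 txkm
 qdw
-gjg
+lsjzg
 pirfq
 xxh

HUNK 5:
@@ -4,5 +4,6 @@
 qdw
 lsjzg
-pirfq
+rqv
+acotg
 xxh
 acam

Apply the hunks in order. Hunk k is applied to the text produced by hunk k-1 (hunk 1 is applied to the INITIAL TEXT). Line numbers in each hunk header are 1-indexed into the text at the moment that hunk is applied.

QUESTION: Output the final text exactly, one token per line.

Answer: wpn
tkfdg
txkm
qdw
lsjzg
rqv
acotg
xxh
acam
xyko
fcir

Derivation:
Hunk 1: at line 2 remove [cfc] add [rupy,aalug] -> 7 lines: wpn tkfdg mted rupy aalug xyko fcir
Hunk 2: at line 2 remove [rupy,aalug] add [pirfq,xxh,acam] -> 8 lines: wpn tkfdg mted pirfq xxh acam xyko fcir
Hunk 3: at line 1 remove [mted] add [txkm,qdw,gjg] -> 10 lines: wpn tkfdg txkm qdw gjg pirfq xxh acam xyko fcir
Hunk 4: at line 3 remove [gjg] add [lsjzg] -> 10 lines: wpn tkfdg txkm qdw lsjzg pirfq xxh acam xyko fcir
Hunk 5: at line 4 remove [pirfq] add [rqv,acotg] -> 11 lines: wpn tkfdg txkm qdw lsjzg rqv acotg xxh acam xyko fcir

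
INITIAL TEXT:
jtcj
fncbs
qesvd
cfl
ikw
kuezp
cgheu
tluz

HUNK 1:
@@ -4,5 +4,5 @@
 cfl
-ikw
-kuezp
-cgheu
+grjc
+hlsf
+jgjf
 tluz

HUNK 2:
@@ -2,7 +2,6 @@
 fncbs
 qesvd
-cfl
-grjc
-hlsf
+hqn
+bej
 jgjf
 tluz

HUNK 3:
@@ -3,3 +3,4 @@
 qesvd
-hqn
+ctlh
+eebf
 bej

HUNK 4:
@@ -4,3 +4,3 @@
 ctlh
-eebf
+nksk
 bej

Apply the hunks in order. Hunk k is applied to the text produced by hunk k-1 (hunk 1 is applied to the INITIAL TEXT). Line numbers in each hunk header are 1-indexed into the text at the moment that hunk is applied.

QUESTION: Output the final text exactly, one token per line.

Hunk 1: at line 4 remove [ikw,kuezp,cgheu] add [grjc,hlsf,jgjf] -> 8 lines: jtcj fncbs qesvd cfl grjc hlsf jgjf tluz
Hunk 2: at line 2 remove [cfl,grjc,hlsf] add [hqn,bej] -> 7 lines: jtcj fncbs qesvd hqn bej jgjf tluz
Hunk 3: at line 3 remove [hqn] add [ctlh,eebf] -> 8 lines: jtcj fncbs qesvd ctlh eebf bej jgjf tluz
Hunk 4: at line 4 remove [eebf] add [nksk] -> 8 lines: jtcj fncbs qesvd ctlh nksk bej jgjf tluz

Answer: jtcj
fncbs
qesvd
ctlh
nksk
bej
jgjf
tluz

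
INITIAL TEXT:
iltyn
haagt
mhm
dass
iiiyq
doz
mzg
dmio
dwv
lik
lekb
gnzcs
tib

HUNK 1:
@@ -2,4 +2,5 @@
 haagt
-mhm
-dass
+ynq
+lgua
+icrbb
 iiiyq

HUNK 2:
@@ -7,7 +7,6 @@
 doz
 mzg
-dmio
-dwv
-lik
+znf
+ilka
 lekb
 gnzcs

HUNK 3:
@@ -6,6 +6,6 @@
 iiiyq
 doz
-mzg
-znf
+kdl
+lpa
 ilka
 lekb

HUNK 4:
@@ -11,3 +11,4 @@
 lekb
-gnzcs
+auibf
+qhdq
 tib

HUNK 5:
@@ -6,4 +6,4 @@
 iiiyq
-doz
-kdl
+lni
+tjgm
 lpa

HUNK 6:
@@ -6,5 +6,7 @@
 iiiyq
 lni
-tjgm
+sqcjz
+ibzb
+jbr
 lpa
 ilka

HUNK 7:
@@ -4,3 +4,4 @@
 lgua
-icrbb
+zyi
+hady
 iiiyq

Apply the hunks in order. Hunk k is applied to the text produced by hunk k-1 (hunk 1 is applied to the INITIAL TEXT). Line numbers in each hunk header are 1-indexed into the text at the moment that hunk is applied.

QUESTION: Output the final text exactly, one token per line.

Hunk 1: at line 2 remove [mhm,dass] add [ynq,lgua,icrbb] -> 14 lines: iltyn haagt ynq lgua icrbb iiiyq doz mzg dmio dwv lik lekb gnzcs tib
Hunk 2: at line 7 remove [dmio,dwv,lik] add [znf,ilka] -> 13 lines: iltyn haagt ynq lgua icrbb iiiyq doz mzg znf ilka lekb gnzcs tib
Hunk 3: at line 6 remove [mzg,znf] add [kdl,lpa] -> 13 lines: iltyn haagt ynq lgua icrbb iiiyq doz kdl lpa ilka lekb gnzcs tib
Hunk 4: at line 11 remove [gnzcs] add [auibf,qhdq] -> 14 lines: iltyn haagt ynq lgua icrbb iiiyq doz kdl lpa ilka lekb auibf qhdq tib
Hunk 5: at line 6 remove [doz,kdl] add [lni,tjgm] -> 14 lines: iltyn haagt ynq lgua icrbb iiiyq lni tjgm lpa ilka lekb auibf qhdq tib
Hunk 6: at line 6 remove [tjgm] add [sqcjz,ibzb,jbr] -> 16 lines: iltyn haagt ynq lgua icrbb iiiyq lni sqcjz ibzb jbr lpa ilka lekb auibf qhdq tib
Hunk 7: at line 4 remove [icrbb] add [zyi,hady] -> 17 lines: iltyn haagt ynq lgua zyi hady iiiyq lni sqcjz ibzb jbr lpa ilka lekb auibf qhdq tib

Answer: iltyn
haagt
ynq
lgua
zyi
hady
iiiyq
lni
sqcjz
ibzb
jbr
lpa
ilka
lekb
auibf
qhdq
tib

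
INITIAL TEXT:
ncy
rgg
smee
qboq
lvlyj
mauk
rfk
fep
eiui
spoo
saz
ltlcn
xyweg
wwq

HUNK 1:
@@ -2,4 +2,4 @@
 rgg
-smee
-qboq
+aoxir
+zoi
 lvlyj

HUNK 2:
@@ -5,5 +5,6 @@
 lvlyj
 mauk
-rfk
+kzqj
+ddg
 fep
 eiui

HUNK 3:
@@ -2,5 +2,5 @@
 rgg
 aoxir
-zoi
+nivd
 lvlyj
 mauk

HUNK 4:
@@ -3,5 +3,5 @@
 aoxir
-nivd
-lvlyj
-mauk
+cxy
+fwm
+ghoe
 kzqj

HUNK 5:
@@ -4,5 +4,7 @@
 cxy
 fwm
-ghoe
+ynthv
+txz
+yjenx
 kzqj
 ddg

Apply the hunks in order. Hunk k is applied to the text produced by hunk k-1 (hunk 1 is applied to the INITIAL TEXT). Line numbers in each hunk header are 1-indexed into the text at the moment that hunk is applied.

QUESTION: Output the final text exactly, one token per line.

Answer: ncy
rgg
aoxir
cxy
fwm
ynthv
txz
yjenx
kzqj
ddg
fep
eiui
spoo
saz
ltlcn
xyweg
wwq

Derivation:
Hunk 1: at line 2 remove [smee,qboq] add [aoxir,zoi] -> 14 lines: ncy rgg aoxir zoi lvlyj mauk rfk fep eiui spoo saz ltlcn xyweg wwq
Hunk 2: at line 5 remove [rfk] add [kzqj,ddg] -> 15 lines: ncy rgg aoxir zoi lvlyj mauk kzqj ddg fep eiui spoo saz ltlcn xyweg wwq
Hunk 3: at line 2 remove [zoi] add [nivd] -> 15 lines: ncy rgg aoxir nivd lvlyj mauk kzqj ddg fep eiui spoo saz ltlcn xyweg wwq
Hunk 4: at line 3 remove [nivd,lvlyj,mauk] add [cxy,fwm,ghoe] -> 15 lines: ncy rgg aoxir cxy fwm ghoe kzqj ddg fep eiui spoo saz ltlcn xyweg wwq
Hunk 5: at line 4 remove [ghoe] add [ynthv,txz,yjenx] -> 17 lines: ncy rgg aoxir cxy fwm ynthv txz yjenx kzqj ddg fep eiui spoo saz ltlcn xyweg wwq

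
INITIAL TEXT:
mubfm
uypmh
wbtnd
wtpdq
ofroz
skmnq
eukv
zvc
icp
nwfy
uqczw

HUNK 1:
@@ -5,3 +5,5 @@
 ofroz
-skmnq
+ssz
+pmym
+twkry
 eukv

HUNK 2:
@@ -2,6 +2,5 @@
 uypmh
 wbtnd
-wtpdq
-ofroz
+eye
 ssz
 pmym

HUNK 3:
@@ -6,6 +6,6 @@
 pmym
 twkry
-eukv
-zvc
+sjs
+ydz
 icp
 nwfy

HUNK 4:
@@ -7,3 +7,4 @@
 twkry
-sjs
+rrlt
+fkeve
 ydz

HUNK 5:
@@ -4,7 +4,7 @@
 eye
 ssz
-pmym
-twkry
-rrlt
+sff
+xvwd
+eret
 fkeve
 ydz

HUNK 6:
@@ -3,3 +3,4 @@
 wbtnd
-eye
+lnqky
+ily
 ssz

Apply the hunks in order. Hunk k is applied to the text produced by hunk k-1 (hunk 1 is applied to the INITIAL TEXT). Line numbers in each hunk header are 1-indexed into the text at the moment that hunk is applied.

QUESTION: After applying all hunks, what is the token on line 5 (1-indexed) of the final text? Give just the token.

Answer: ily

Derivation:
Hunk 1: at line 5 remove [skmnq] add [ssz,pmym,twkry] -> 13 lines: mubfm uypmh wbtnd wtpdq ofroz ssz pmym twkry eukv zvc icp nwfy uqczw
Hunk 2: at line 2 remove [wtpdq,ofroz] add [eye] -> 12 lines: mubfm uypmh wbtnd eye ssz pmym twkry eukv zvc icp nwfy uqczw
Hunk 3: at line 6 remove [eukv,zvc] add [sjs,ydz] -> 12 lines: mubfm uypmh wbtnd eye ssz pmym twkry sjs ydz icp nwfy uqczw
Hunk 4: at line 7 remove [sjs] add [rrlt,fkeve] -> 13 lines: mubfm uypmh wbtnd eye ssz pmym twkry rrlt fkeve ydz icp nwfy uqczw
Hunk 5: at line 4 remove [pmym,twkry,rrlt] add [sff,xvwd,eret] -> 13 lines: mubfm uypmh wbtnd eye ssz sff xvwd eret fkeve ydz icp nwfy uqczw
Hunk 6: at line 3 remove [eye] add [lnqky,ily] -> 14 lines: mubfm uypmh wbtnd lnqky ily ssz sff xvwd eret fkeve ydz icp nwfy uqczw
Final line 5: ily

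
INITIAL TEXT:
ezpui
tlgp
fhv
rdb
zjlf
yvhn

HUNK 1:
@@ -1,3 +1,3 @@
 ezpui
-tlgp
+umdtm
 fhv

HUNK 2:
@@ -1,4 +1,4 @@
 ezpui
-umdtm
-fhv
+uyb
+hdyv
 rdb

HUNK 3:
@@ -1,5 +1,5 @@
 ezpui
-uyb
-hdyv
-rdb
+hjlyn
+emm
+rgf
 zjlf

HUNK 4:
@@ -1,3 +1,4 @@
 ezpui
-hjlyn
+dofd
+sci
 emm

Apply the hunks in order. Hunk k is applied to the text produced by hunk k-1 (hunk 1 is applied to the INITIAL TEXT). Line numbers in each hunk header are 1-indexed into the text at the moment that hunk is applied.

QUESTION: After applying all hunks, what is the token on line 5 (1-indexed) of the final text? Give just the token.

Hunk 1: at line 1 remove [tlgp] add [umdtm] -> 6 lines: ezpui umdtm fhv rdb zjlf yvhn
Hunk 2: at line 1 remove [umdtm,fhv] add [uyb,hdyv] -> 6 lines: ezpui uyb hdyv rdb zjlf yvhn
Hunk 3: at line 1 remove [uyb,hdyv,rdb] add [hjlyn,emm,rgf] -> 6 lines: ezpui hjlyn emm rgf zjlf yvhn
Hunk 4: at line 1 remove [hjlyn] add [dofd,sci] -> 7 lines: ezpui dofd sci emm rgf zjlf yvhn
Final line 5: rgf

Answer: rgf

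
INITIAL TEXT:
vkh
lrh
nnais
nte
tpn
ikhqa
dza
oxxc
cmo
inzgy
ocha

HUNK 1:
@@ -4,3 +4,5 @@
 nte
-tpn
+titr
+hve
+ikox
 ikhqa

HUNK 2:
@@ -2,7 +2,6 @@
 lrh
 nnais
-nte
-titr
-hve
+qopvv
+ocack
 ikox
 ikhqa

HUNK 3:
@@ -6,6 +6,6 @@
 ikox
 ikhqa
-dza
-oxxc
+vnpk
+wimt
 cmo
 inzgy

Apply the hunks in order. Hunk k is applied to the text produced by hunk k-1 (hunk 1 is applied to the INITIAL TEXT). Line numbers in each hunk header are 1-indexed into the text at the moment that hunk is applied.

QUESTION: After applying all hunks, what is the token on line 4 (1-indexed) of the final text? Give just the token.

Hunk 1: at line 4 remove [tpn] add [titr,hve,ikox] -> 13 lines: vkh lrh nnais nte titr hve ikox ikhqa dza oxxc cmo inzgy ocha
Hunk 2: at line 2 remove [nte,titr,hve] add [qopvv,ocack] -> 12 lines: vkh lrh nnais qopvv ocack ikox ikhqa dza oxxc cmo inzgy ocha
Hunk 3: at line 6 remove [dza,oxxc] add [vnpk,wimt] -> 12 lines: vkh lrh nnais qopvv ocack ikox ikhqa vnpk wimt cmo inzgy ocha
Final line 4: qopvv

Answer: qopvv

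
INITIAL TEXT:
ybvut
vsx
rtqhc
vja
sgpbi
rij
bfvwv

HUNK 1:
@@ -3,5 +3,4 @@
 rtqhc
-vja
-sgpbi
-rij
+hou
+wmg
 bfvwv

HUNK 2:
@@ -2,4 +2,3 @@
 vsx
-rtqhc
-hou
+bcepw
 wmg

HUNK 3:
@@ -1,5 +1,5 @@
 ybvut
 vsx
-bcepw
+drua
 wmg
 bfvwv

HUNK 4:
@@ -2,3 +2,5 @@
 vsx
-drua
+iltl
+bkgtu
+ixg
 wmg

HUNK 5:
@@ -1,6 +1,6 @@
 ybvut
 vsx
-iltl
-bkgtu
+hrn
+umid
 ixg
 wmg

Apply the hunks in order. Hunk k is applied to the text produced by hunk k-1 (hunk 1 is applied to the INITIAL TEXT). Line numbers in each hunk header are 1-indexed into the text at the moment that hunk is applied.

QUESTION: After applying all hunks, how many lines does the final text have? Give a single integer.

Hunk 1: at line 3 remove [vja,sgpbi,rij] add [hou,wmg] -> 6 lines: ybvut vsx rtqhc hou wmg bfvwv
Hunk 2: at line 2 remove [rtqhc,hou] add [bcepw] -> 5 lines: ybvut vsx bcepw wmg bfvwv
Hunk 3: at line 1 remove [bcepw] add [drua] -> 5 lines: ybvut vsx drua wmg bfvwv
Hunk 4: at line 2 remove [drua] add [iltl,bkgtu,ixg] -> 7 lines: ybvut vsx iltl bkgtu ixg wmg bfvwv
Hunk 5: at line 1 remove [iltl,bkgtu] add [hrn,umid] -> 7 lines: ybvut vsx hrn umid ixg wmg bfvwv
Final line count: 7

Answer: 7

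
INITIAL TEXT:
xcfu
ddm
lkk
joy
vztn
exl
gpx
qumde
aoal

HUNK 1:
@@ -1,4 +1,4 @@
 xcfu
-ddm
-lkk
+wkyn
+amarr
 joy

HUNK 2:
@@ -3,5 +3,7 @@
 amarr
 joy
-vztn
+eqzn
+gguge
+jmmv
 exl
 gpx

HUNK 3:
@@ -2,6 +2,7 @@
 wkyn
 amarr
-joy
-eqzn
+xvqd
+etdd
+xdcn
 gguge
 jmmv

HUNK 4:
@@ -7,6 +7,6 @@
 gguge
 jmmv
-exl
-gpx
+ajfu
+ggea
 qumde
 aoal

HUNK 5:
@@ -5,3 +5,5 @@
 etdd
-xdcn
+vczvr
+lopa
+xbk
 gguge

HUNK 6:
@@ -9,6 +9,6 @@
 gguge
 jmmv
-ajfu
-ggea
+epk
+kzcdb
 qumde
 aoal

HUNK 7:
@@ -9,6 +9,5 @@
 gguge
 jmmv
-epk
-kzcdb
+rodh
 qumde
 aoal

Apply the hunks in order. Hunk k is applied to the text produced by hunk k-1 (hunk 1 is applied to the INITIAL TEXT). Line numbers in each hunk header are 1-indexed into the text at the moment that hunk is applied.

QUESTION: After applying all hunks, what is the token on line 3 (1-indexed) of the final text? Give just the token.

Hunk 1: at line 1 remove [ddm,lkk] add [wkyn,amarr] -> 9 lines: xcfu wkyn amarr joy vztn exl gpx qumde aoal
Hunk 2: at line 3 remove [vztn] add [eqzn,gguge,jmmv] -> 11 lines: xcfu wkyn amarr joy eqzn gguge jmmv exl gpx qumde aoal
Hunk 3: at line 2 remove [joy,eqzn] add [xvqd,etdd,xdcn] -> 12 lines: xcfu wkyn amarr xvqd etdd xdcn gguge jmmv exl gpx qumde aoal
Hunk 4: at line 7 remove [exl,gpx] add [ajfu,ggea] -> 12 lines: xcfu wkyn amarr xvqd etdd xdcn gguge jmmv ajfu ggea qumde aoal
Hunk 5: at line 5 remove [xdcn] add [vczvr,lopa,xbk] -> 14 lines: xcfu wkyn amarr xvqd etdd vczvr lopa xbk gguge jmmv ajfu ggea qumde aoal
Hunk 6: at line 9 remove [ajfu,ggea] add [epk,kzcdb] -> 14 lines: xcfu wkyn amarr xvqd etdd vczvr lopa xbk gguge jmmv epk kzcdb qumde aoal
Hunk 7: at line 9 remove [epk,kzcdb] add [rodh] -> 13 lines: xcfu wkyn amarr xvqd etdd vczvr lopa xbk gguge jmmv rodh qumde aoal
Final line 3: amarr

Answer: amarr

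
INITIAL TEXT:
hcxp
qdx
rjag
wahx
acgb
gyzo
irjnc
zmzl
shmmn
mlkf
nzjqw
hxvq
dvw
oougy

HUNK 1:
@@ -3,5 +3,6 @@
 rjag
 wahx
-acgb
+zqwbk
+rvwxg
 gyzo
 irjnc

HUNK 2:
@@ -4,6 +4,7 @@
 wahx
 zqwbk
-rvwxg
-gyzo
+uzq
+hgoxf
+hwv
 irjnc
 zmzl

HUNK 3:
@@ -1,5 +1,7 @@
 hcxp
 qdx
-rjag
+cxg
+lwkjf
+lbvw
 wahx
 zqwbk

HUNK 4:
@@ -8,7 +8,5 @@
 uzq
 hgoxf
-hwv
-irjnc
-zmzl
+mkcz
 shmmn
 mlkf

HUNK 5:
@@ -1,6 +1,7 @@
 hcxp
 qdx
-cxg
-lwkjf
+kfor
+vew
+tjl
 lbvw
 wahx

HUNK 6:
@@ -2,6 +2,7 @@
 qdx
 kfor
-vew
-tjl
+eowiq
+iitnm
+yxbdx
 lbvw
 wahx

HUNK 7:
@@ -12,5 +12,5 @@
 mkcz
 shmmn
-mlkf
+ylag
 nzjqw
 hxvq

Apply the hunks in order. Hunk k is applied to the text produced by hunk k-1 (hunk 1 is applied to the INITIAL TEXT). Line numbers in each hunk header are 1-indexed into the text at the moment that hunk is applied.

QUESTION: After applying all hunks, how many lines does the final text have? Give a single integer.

Answer: 18

Derivation:
Hunk 1: at line 3 remove [acgb] add [zqwbk,rvwxg] -> 15 lines: hcxp qdx rjag wahx zqwbk rvwxg gyzo irjnc zmzl shmmn mlkf nzjqw hxvq dvw oougy
Hunk 2: at line 4 remove [rvwxg,gyzo] add [uzq,hgoxf,hwv] -> 16 lines: hcxp qdx rjag wahx zqwbk uzq hgoxf hwv irjnc zmzl shmmn mlkf nzjqw hxvq dvw oougy
Hunk 3: at line 1 remove [rjag] add [cxg,lwkjf,lbvw] -> 18 lines: hcxp qdx cxg lwkjf lbvw wahx zqwbk uzq hgoxf hwv irjnc zmzl shmmn mlkf nzjqw hxvq dvw oougy
Hunk 4: at line 8 remove [hwv,irjnc,zmzl] add [mkcz] -> 16 lines: hcxp qdx cxg lwkjf lbvw wahx zqwbk uzq hgoxf mkcz shmmn mlkf nzjqw hxvq dvw oougy
Hunk 5: at line 1 remove [cxg,lwkjf] add [kfor,vew,tjl] -> 17 lines: hcxp qdx kfor vew tjl lbvw wahx zqwbk uzq hgoxf mkcz shmmn mlkf nzjqw hxvq dvw oougy
Hunk 6: at line 2 remove [vew,tjl] add [eowiq,iitnm,yxbdx] -> 18 lines: hcxp qdx kfor eowiq iitnm yxbdx lbvw wahx zqwbk uzq hgoxf mkcz shmmn mlkf nzjqw hxvq dvw oougy
Hunk 7: at line 12 remove [mlkf] add [ylag] -> 18 lines: hcxp qdx kfor eowiq iitnm yxbdx lbvw wahx zqwbk uzq hgoxf mkcz shmmn ylag nzjqw hxvq dvw oougy
Final line count: 18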